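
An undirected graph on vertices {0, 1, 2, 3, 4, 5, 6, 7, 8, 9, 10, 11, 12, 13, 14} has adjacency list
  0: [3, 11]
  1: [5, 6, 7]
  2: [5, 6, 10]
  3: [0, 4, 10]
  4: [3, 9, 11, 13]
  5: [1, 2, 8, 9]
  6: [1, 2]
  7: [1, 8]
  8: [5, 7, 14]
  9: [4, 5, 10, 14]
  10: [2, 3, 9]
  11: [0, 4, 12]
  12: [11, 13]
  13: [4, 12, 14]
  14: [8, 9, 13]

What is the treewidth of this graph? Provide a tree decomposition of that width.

Every bag has size at most 4, so the width is 4 − 1 = 3 and tw(G) ≤ 3. For the lower bound: the 4 vertex sets {1,6,7}, {8}, {5}, {2,9,10,14} are disjoint, each induces a connected subgraph, and every pair is joined by at least one edge of G. Contracting each set to a single vertex therefore yields K_{4} as a minor, and since treewidth is minor-monotone, tw(G) ≥ tw(K_{4}) = 3. Therefore the treewidth is 3.

Treewidth 3.
Bags: B1 = {1, 6, 7, 8}  B2 = {1, 5, 6, 8}  B3 = {2, 5, 6, 8}  B4 = {2, 5, 8, 14}  B5 = {2, 5, 9, 14}  B6 = {2, 9, 10, 14}  B7 = {9, 10, 13, 14}  B8 = {4, 9, 10, 13}  B9 = {3, 4, 10, 13}  B10 = {3, 4, 12, 13}  B11 = {3, 4, 11, 12}  B12 = {0, 3, 11, 12}
Tree: B1–B2, B2–B3, B3–B4, B4–B5, B5–B6, B6–B7, B7–B8, B8–B9, B9–B10, B10–B11, B11–B12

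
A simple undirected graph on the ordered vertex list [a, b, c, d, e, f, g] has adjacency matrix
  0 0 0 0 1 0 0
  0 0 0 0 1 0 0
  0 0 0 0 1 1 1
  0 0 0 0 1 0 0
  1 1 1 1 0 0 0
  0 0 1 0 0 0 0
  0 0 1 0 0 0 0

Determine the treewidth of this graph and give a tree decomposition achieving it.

Treewidth 1.
One optimal decomposition is:
Bags: B1 = {c, e}  B2 = {a, e}  B3 = {c, g}  B4 = {d, e}  B5 = {c, f}  B6 = {b, e}
Tree: B1–B2, B1–B3, B1–B4, B3–B5, B1–B6

Each bag holds 2 vertices, so the decomposition has width 1, which upper-bounds the treewidth. G has an edge, so its treewidth is at least 1. Combining the bounds, tw(G) = 1.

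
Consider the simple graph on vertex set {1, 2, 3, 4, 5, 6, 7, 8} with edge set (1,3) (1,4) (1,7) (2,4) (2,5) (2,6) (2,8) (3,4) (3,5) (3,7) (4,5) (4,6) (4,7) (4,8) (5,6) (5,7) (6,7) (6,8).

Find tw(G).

3

A width-3 tree decomposition is:
Bags: B1 = {4, 5, 6, 7}  B2 = {3, 4, 5, 7}  B3 = {2, 4, 5, 6}  B4 = {2, 4, 6, 8}  B5 = {1, 3, 4, 7}
Tree: B1–B2, B1–B3, B3–B4, B2–B5
The largest bag has 4 vertices, giving width 3; this decomposition certifies tw(G) ≤ 3. Conversely, {2, 4, 6, 8} is a clique of size 4, and the vertices of any clique must share a bag in every tree decomposition; so some bag has ≥ 4 vertices and tw(G) ≥ 3. Combining the bounds, tw(G) = 3.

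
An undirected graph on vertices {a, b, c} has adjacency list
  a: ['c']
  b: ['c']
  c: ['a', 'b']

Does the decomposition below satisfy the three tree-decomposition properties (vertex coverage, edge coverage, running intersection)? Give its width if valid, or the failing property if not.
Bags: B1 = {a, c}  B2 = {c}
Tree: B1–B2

A tree decomposition must satisfy three properties: every vertex lies in some bag; for every edge, both endpoints lie together in some bag; and for every vertex, the bags containing it form a connected subtree. Here vertex b appears in no bag, so the decomposition is invalid.

No — vertex b appears in no bag.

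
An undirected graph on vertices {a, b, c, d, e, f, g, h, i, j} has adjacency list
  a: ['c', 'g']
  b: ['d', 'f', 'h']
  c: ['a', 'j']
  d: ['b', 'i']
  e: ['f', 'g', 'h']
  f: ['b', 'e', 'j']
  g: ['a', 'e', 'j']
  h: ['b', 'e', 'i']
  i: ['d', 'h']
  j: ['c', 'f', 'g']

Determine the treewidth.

2

A width-2 tree decomposition is:
Bags: B1 = {a, c, g}  B2 = {c, g, j}  B3 = {e, g, j}  B4 = {e, f, j}  B5 = {e, f, h}  B6 = {b, f, h}  B7 = {b, h, i}  B8 = {b, d, i}
Tree: B1–B2, B2–B3, B3–B4, B4–B5, B5–B6, B6–B7, B7–B8
Every bag has size at most 3, so the width is 3 − 1 = 2 and tw(G) ≤ 2. Since a–c–j–g–a is a cycle in G, G is not acyclic. Forests are exactly the graphs of treewidth ≤ 1, so tw(G) ≥ 2. Therefore the treewidth is 2.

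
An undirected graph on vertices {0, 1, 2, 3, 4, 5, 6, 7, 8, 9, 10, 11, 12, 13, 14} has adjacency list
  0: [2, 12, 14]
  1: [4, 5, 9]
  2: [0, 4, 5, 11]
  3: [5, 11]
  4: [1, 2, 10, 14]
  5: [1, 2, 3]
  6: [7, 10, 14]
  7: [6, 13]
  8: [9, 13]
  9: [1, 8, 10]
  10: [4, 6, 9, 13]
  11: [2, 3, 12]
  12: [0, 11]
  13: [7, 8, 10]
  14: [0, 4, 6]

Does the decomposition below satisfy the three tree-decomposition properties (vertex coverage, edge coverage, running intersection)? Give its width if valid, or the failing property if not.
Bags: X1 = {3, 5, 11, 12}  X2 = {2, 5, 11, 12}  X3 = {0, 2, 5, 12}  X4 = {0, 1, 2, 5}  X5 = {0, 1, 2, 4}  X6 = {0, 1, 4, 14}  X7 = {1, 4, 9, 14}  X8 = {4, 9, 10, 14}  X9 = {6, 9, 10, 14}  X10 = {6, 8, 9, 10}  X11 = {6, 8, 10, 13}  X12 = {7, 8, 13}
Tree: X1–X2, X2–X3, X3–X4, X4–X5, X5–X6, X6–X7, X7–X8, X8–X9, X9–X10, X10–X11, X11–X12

No — edge (6,7) lies in no bag.

A tree decomposition must satisfy three properties: every vertex lies in some bag; for every edge, both endpoints lie together in some bag; and for every vertex, the bags containing it form a connected subtree. Here edge (6,7) lies in no bag, so the decomposition is invalid.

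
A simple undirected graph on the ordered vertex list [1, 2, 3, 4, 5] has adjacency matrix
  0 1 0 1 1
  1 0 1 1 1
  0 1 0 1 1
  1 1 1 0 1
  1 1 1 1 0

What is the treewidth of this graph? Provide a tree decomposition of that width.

Each bag holds 4 vertices, so the decomposition has width 3, which upper-bounds the treewidth. On the other hand G contains the 4-clique {1, 2, 4, 5}. A clique must lie in a single bag of any decomposition, so no decomposition can have width below 3. Combining the bounds, tw(G) = 3.

Treewidth 3.
One optimal decomposition is:
Bags: B1 = {2, 3, 4, 5}  B2 = {1, 2, 4, 5}
Tree: B1–B2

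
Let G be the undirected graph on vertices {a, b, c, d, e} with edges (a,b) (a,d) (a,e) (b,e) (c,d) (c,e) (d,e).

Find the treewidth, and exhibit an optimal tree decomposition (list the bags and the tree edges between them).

Treewidth 2.
One optimal decomposition is:
Bags: B1 = {a, b, e}  B2 = {a, d, e}  B3 = {c, d, e}
Tree: B1–B2, B2–B3

The largest bag has 3 vertices, giving width 2; this decomposition certifies tw(G) ≤ 2. Conversely, {c, d, e} is a clique of size 3, and the vertices of any clique must share a bag in every tree decomposition; so some bag has ≥ 3 vertices and tw(G) ≥ 2. Combining the bounds, tw(G) = 2.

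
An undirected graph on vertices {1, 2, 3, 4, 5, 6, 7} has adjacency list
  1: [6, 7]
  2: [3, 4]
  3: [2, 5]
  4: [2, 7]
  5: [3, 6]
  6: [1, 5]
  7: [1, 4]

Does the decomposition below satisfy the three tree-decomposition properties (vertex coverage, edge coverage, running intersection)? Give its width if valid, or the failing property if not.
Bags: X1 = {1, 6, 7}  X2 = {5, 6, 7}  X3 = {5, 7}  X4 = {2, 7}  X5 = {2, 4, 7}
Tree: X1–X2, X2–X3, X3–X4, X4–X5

No — vertex 3 appears in no bag.

A tree decomposition must satisfy three properties: every vertex lies in some bag; for every edge, both endpoints lie together in some bag; and for every vertex, the bags containing it form a connected subtree. Here vertex 3 appears in no bag, so the decomposition is invalid.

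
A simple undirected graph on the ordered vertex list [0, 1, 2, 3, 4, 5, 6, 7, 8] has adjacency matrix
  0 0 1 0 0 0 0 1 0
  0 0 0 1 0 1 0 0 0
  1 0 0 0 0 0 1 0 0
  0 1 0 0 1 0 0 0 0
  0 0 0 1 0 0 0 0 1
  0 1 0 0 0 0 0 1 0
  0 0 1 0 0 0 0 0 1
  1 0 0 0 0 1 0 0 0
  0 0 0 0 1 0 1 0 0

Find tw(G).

A width-2 tree decomposition is:
Bags: B1 = {1, 5, 7}  B2 = {1, 3, 7}  B3 = {3, 4, 7}  B4 = {4, 7, 8}  B5 = {6, 7, 8}  B6 = {2, 6, 7}  B7 = {0, 2, 7}
Tree: B1–B2, B2–B3, B3–B4, B4–B5, B5–B6, B6–B7
The largest bag has 3 vertices, giving width 2; this decomposition certifies tw(G) ≤ 2. The edges 7–5–1–3–4–8–6–2–0–7 form a cycle, so G is not a tree and its treewidth is at least 2. Hence tw(G) = 2 exactly.

2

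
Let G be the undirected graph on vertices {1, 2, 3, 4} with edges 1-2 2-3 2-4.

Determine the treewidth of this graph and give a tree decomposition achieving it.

Each bag holds 2 vertices, so the decomposition has width 1, which upper-bounds the treewidth. Since G has at least one edge (e.g. 3–2), it is not an edgeless graph, so tw(G) ≥ 1. The upper and lower bounds meet at 1, so that is the treewidth.

Treewidth 1.
Bags: B1 = {2, 3}  B2 = {2, 4}  B3 = {1, 2}
Tree: B1–B2, B1–B3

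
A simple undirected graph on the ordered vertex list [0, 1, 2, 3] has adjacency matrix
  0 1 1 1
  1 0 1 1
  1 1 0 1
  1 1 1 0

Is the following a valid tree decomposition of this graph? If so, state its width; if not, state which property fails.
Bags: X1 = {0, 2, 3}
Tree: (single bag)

No — vertex 1 appears in no bag.

A tree decomposition must satisfy three properties: every vertex lies in some bag; for every edge, both endpoints lie together in some bag; and for every vertex, the bags containing it form a connected subtree. Here vertex 1 appears in no bag, so the decomposition is invalid.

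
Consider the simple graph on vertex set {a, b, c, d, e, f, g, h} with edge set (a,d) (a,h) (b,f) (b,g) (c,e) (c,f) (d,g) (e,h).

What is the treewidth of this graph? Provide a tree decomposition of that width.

Treewidth 2.
One optimal decomposition is:
Bags: B1 = {c, e, f}  B2 = {e, f, h}  B3 = {a, f, h}  B4 = {a, d, f}  B5 = {d, f, g}  B6 = {b, f, g}
Tree: B1–B2, B2–B3, B3–B4, B4–B5, B5–B6

Each bag holds 3 vertices, so the decomposition has width 2, which upper-bounds the treewidth. For the lower bound, G contains the cycle f–c–e–h–a–d–g–b–f, so G is not a forest; only forests have treewidth ≤ 1, hence tw(G) ≥ 2. Combining the bounds, tw(G) = 2.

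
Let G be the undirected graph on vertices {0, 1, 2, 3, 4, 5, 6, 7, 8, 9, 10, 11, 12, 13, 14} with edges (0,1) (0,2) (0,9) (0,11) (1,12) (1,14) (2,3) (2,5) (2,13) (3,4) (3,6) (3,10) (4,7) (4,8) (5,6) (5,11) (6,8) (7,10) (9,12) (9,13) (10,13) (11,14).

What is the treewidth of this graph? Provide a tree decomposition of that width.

Treewidth 3.
One optimal decomposition is:
Bags: B1 = {4, 6, 7, 8}  B2 = {3, 4, 6, 7}  B3 = {3, 6, 7, 10}  B4 = {3, 5, 6, 10}  B5 = {2, 3, 5, 10}  B6 = {2, 5, 10, 13}  B7 = {2, 5, 11, 13}  B8 = {0, 2, 11, 13}  B9 = {0, 9, 11, 13}  B10 = {0, 9, 11, 14}  B11 = {0, 1, 9, 14}  B12 = {1, 9, 12, 14}
Tree: B1–B2, B2–B3, B3–B4, B4–B5, B5–B6, B6–B7, B7–B8, B8–B9, B9–B10, B10–B11, B11–B12

Each bag holds 4 vertices, so the decomposition has width 3, which upper-bounds the treewidth. For the lower bound: the 4 vertex sets {4,7,8}, {6}, {3}, {2,5,10,13} are disjoint, each induces a connected subgraph, and every pair is joined by at least one edge of G. Contracting each set to a single vertex therefore yields K_{4} as a minor, and since treewidth is minor-monotone, tw(G) ≥ tw(K_{4}) = 3. Therefore the treewidth is 3.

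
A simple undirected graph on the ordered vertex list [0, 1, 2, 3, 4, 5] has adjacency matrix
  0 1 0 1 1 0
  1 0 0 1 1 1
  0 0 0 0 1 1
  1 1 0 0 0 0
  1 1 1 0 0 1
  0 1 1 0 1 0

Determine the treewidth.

2

A width-2 tree decomposition is:
Bags: B1 = {0, 1, 4}  B2 = {1, 4, 5}  B3 = {2, 4, 5}  B4 = {0, 1, 3}
Tree: B1–B2, B2–B3, B1–B4
Every bag has size at most 3, so the width is 3 − 1 = 2 and tw(G) ≤ 2. Conversely, {0, 1, 3} is a clique of size 3, and the vertices of any clique must share a bag in every tree decomposition; so some bag has ≥ 3 vertices and tw(G) ≥ 2. The upper and lower bounds meet at 2, so that is the treewidth.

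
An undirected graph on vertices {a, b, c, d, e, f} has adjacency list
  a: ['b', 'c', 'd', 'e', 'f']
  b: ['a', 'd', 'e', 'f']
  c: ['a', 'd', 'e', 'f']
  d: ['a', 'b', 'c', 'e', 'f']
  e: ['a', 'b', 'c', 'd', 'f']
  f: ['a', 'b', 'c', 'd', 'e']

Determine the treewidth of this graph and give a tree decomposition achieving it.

Treewidth 4.
One such decomposition:
Bags: B1 = {a, b, d, e, f}  B2 = {a, c, d, e, f}
Tree: B1–B2

Each bag holds 5 vertices, so the decomposition has width 4, which upper-bounds the treewidth. For the lower bound, the 5 vertices {a, c, d, e, f} are pairwise adjacent, and any tree decomposition puts a clique entirely inside one bag — forcing width ≥ 4. Therefore the treewidth is 4.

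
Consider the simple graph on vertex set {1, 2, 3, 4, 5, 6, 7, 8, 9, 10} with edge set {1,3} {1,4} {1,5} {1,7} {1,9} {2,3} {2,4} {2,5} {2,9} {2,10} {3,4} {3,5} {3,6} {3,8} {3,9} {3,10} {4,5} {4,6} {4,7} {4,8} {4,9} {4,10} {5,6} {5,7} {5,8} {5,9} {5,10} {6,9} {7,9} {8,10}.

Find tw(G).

A width-4 tree decomposition is:
Bags: B1 = {3, 4, 5, 8, 10}  B2 = {2, 3, 4, 5, 10}  B3 = {2, 3, 4, 5, 9}  B4 = {3, 4, 5, 6, 9}  B5 = {1, 3, 4, 5, 9}  B6 = {1, 4, 5, 7, 9}
Tree: B1–B2, B2–B3, B3–B4, B3–B5, B5–B6
Every bag has size at most 5, so the width is 5 − 1 = 4 and tw(G) ≤ 4. For the lower bound, the 5 vertices {3, 4, 5, 8, 10} are pairwise adjacent, and any tree decomposition puts a clique entirely inside one bag — forcing width ≥ 4. The upper and lower bounds meet at 4, so that is the treewidth.

4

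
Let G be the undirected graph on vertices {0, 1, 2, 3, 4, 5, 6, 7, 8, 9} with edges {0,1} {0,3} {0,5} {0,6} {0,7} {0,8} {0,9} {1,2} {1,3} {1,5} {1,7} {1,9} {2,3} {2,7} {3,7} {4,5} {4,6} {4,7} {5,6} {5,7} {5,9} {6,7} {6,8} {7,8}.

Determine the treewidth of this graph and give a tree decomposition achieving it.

Treewidth 3.
Bags: B1 = {0, 6, 7, 8}  B2 = {0, 5, 6, 7}  B3 = {0, 1, 5, 7}  B4 = {4, 5, 6, 7}  B5 = {0, 1, 3, 7}  B6 = {0, 1, 5, 9}  B7 = {1, 2, 3, 7}
Tree: B1–B2, B2–B3, B2–B4, B3–B5, B3–B6, B5–B7

The largest bag has 4 vertices, giving width 3; this decomposition certifies tw(G) ≤ 3. On the other hand G contains the 4-clique {0, 1, 5, 9}. A clique must lie in a single bag of any decomposition, so no decomposition can have width below 3. Hence tw(G) = 3 exactly.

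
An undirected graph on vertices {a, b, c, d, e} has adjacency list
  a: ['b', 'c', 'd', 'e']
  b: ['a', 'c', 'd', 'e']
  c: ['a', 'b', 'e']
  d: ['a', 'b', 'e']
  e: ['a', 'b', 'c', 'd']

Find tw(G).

3

A width-3 tree decomposition is:
Bags: B1 = {a, b, c, e}  B2 = {a, b, d, e}
Tree: B1–B2
Each bag holds 4 vertices, so the decomposition has width 3, which upper-bounds the treewidth. For the lower bound, the 4 vertices {a, b, d, e} are pairwise adjacent, and any tree decomposition puts a clique entirely inside one bag — forcing width ≥ 3. The upper and lower bounds meet at 3, so that is the treewidth.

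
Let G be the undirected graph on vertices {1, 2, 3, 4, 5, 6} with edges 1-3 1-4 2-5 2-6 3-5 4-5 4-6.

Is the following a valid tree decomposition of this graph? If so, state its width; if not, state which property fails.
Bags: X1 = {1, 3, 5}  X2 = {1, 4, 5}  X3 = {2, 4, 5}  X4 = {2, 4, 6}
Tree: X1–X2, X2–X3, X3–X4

Vertex coverage: the bags together contain {1, 2, 3, 4, 5, 6}, the full vertex set. Edge coverage: each edge of G has both endpoints in at least one bag. Running intersection: for every vertex, the bags containing it form a connected subtree. All three properties hold, so this is a valid tree decomposition of width max|bag| − 1 = 2, and hence tw(G) ≤ 2.

Yes; width 2.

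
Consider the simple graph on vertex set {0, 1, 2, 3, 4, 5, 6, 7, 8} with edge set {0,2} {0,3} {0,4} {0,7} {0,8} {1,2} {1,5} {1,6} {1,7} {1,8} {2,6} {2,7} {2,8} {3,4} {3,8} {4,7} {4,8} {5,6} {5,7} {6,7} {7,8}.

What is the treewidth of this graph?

A width-3 tree decomposition is:
Bags: B1 = {1, 2, 7, 8}  B2 = {0, 2, 7, 8}  B3 = {0, 4, 7, 8}  B4 = {1, 2, 6, 7}  B5 = {0, 3, 4, 8}  B6 = {1, 5, 6, 7}
Tree: B1–B2, B2–B3, B1–B4, B3–B5, B4–B6
Each bag holds 4 vertices, so the decomposition has width 3, which upper-bounds the treewidth. For the lower bound, the 4 vertices {0, 3, 4, 8} are pairwise adjacent, and any tree decomposition puts a clique entirely inside one bag — forcing width ≥ 3. Combining the bounds, tw(G) = 3.

3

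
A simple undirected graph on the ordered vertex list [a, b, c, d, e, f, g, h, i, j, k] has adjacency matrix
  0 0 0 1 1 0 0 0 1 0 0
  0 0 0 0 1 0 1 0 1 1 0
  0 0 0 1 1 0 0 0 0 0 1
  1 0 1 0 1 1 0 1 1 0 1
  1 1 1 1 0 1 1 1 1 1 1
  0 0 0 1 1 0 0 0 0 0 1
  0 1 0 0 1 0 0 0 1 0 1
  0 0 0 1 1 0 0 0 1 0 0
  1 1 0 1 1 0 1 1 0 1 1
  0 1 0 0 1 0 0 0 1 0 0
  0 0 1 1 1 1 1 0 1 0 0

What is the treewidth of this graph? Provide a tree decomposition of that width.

Every bag has size at most 4, so the width is 4 − 1 = 3 and tw(G) ≤ 3. On the other hand G contains the 4-clique {c, d, e, k}. A clique must lie in a single bag of any decomposition, so no decomposition can have width below 3. Therefore the treewidth is 3.

Treewidth 3.
Bags: B1 = {e, g, i, k}  B2 = {d, e, i, k}  B3 = {b, e, g, i}  B4 = {b, e, i, j}  B5 = {a, d, e, i}  B6 = {d, e, h, i}  B7 = {c, d, e, k}  B8 = {d, e, f, k}
Tree: B1–B2, B1–B3, B3–B4, B2–B5, B5–B6, B2–B7, B2–B8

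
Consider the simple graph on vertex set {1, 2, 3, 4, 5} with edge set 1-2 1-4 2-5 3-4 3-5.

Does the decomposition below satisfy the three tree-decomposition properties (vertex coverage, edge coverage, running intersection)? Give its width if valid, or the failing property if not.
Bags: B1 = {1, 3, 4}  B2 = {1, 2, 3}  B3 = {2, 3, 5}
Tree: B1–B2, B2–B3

Vertex coverage: the bags together contain {1, 2, 3, 4, 5}, the full vertex set. Edge coverage: each edge of G has both endpoints in at least one bag. Running intersection: for every vertex, the bags containing it form a connected subtree. All three properties hold, so this is a valid tree decomposition of width max|bag| − 1 = 2, and hence tw(G) ≤ 2.

Yes; width 2.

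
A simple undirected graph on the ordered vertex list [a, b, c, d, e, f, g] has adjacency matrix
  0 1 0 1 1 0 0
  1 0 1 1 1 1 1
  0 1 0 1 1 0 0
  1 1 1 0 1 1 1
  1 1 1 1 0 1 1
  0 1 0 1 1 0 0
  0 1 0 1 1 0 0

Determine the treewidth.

3

A width-3 tree decomposition is:
Bags: B1 = {b, d, e, f}  B2 = {a, b, d, e}  B3 = {b, c, d, e}  B4 = {b, d, e, g}
Tree: B1–B2, B1–B3, B2–B4
Every bag has size at most 4, so the width is 4 − 1 = 3 and tw(G) ≤ 3. For the lower bound, the 4 vertices {b, d, e, g} are pairwise adjacent, and any tree decomposition puts a clique entirely inside one bag — forcing width ≥ 3. Combining the bounds, tw(G) = 3.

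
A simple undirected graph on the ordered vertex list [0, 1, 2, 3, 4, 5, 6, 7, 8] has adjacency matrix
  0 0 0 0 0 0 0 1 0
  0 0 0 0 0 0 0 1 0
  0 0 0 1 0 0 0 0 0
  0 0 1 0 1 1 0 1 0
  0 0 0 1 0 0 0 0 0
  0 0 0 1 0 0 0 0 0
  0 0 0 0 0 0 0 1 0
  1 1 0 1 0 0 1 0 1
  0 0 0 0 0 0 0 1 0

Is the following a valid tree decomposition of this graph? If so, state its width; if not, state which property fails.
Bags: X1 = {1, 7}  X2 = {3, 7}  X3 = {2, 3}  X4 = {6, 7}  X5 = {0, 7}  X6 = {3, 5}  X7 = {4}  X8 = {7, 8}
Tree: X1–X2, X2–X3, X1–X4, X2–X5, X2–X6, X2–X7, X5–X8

A tree decomposition must satisfy three properties: every vertex lies in some bag; for every edge, both endpoints lie together in some bag; and for every vertex, the bags containing it form a connected subtree. Here edge (3,4) lies in no bag, so the decomposition is invalid.

No — edge (3,4) lies in no bag.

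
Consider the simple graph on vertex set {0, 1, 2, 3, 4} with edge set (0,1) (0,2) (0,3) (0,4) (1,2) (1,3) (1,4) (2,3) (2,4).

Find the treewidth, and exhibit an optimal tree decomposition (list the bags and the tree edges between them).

Each bag holds 4 vertices, so the decomposition has width 3, which upper-bounds the treewidth. On the other hand G contains the 4-clique {0, 1, 2, 3}. A clique must lie in a single bag of any decomposition, so no decomposition can have width below 3. Hence tw(G) = 3 exactly.

Treewidth 3.
Bags: B1 = {0, 1, 2, 4}  B2 = {0, 1, 2, 3}
Tree: B1–B2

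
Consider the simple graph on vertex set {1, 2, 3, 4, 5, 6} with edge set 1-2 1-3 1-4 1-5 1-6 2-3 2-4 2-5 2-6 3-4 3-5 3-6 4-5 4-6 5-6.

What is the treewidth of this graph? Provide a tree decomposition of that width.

Treewidth 5.
Bags: B1 = {1, 2, 3, 4, 5, 6}
Tree: (single bag)

A single bag containing all 6 vertices is trivially a valid decomposition of width 5. On the other hand G contains the 6-clique {1, 2, 3, 4, 5, 6}. A clique must lie in a single bag of any decomposition, so no decomposition can have width below 5. Hence tw(G) = 5 exactly.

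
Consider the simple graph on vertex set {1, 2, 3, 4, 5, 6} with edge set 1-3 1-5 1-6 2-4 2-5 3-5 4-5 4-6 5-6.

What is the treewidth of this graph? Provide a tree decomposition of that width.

Treewidth 2.
One optimal decomposition is:
Bags: B1 = {1, 5, 6}  B2 = {1, 3, 5}  B3 = {4, 5, 6}  B4 = {2, 4, 5}
Tree: B1–B2, B1–B3, B3–B4

Every bag has size at most 3, so the width is 3 − 1 = 2 and tw(G) ≤ 2. Conversely, {1, 3, 5} is a clique of size 3, and the vertices of any clique must share a bag in every tree decomposition; so some bag has ≥ 3 vertices and tw(G) ≥ 2. Therefore the treewidth is 2.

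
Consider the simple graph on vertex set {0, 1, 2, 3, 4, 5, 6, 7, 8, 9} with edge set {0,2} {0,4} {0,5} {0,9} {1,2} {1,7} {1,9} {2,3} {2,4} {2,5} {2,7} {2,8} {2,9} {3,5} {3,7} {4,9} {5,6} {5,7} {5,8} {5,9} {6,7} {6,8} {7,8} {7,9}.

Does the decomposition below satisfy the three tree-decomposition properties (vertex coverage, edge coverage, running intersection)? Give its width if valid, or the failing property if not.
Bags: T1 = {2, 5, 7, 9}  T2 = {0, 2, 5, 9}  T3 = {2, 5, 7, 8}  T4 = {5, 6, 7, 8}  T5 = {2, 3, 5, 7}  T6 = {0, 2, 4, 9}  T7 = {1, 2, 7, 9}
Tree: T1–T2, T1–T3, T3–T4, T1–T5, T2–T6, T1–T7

Yes; width 3.

Vertex coverage: the bags together contain {0, 1, 2, 3, 4, 5, 6, 7, 8, 9}, the full vertex set. Edge coverage: each edge of G has both endpoints in at least one bag. Running intersection: for every vertex, the bags containing it form a connected subtree. All three properties hold, so this is a valid tree decomposition of width max|bag| − 1 = 3, and hence tw(G) ≤ 3.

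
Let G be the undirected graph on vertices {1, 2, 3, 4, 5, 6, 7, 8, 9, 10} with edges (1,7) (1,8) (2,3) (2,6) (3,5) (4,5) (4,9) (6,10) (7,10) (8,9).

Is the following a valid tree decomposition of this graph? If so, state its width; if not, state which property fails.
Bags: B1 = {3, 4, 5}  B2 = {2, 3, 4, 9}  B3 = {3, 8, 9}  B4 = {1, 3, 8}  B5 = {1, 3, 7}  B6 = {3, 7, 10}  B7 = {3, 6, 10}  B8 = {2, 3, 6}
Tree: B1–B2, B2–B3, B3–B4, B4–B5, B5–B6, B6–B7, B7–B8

No — bags containing vertex 2 are not connected in the tree.

A tree decomposition must satisfy three properties: every vertex lies in some bag; for every edge, both endpoints lie together in some bag; and for every vertex, the bags containing it form a connected subtree. Here bags containing vertex 2 are not connected in the tree, so the decomposition is invalid.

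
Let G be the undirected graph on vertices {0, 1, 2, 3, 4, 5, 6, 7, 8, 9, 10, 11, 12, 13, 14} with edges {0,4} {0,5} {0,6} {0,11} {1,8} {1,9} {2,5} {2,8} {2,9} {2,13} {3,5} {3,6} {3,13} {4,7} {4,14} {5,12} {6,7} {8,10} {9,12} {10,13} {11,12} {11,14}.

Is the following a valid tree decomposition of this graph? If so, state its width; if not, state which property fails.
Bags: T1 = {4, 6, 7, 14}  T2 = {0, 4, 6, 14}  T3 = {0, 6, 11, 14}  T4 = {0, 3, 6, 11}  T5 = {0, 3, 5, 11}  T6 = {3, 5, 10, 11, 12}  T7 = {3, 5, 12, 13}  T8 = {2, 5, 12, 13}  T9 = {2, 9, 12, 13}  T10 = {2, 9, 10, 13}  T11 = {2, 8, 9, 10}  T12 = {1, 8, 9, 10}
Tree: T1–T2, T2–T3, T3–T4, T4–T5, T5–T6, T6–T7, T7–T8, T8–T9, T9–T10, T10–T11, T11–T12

No — bags containing vertex 10 are not connected in the tree.

A tree decomposition must satisfy three properties: every vertex lies in some bag; for every edge, both endpoints lie together in some bag; and for every vertex, the bags containing it form a connected subtree. Here bags containing vertex 10 are not connected in the tree, so the decomposition is invalid.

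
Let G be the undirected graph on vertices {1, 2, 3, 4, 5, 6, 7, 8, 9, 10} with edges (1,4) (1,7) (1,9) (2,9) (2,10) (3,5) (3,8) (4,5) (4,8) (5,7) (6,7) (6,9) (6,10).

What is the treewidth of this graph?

2

A width-2 tree decomposition is:
Bags: B1 = {3, 4, 8}  B2 = {3, 4, 5}  B3 = {1, 4, 5}  B4 = {1, 5, 7}  B5 = {1, 7, 9}  B6 = {6, 7, 9}  B7 = {2, 6, 9}  B8 = {2, 6, 10}
Tree: B1–B2, B2–B3, B3–B4, B4–B5, B5–B6, B6–B7, B7–B8
Each bag holds 3 vertices, so the decomposition has width 2, which upper-bounds the treewidth. Since 8–3–5–4–8 is a cycle in G, G is not acyclic. Forests are exactly the graphs of treewidth ≤ 1, so tw(G) ≥ 2. Hence tw(G) = 2 exactly.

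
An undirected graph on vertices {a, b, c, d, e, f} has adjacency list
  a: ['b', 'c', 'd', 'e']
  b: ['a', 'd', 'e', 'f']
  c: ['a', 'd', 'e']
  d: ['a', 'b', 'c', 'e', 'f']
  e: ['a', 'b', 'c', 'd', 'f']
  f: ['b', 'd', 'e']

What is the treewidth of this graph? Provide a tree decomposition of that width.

Every bag has size at most 4, so the width is 4 − 1 = 3 and tw(G) ≤ 3. For the lower bound, the 4 vertices {b, d, e, f} are pairwise adjacent, and any tree decomposition puts a clique entirely inside one bag — forcing width ≥ 3. Combining the bounds, tw(G) = 3.

Treewidth 3.
One optimal decomposition is:
Bags: B1 = {b, d, e, f}  B2 = {a, b, d, e}  B3 = {a, c, d, e}
Tree: B1–B2, B2–B3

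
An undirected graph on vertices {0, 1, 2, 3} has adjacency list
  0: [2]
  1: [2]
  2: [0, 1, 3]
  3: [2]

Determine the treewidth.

A width-1 tree decomposition is:
Bags: B1 = {1, 2}  B2 = {2, 3}  B3 = {0, 2}
Tree: B1–B2, B2–B3
Every bag has size at most 2, so the width is 2 − 1 = 1 and tw(G) ≤ 1. G has an edge, so its treewidth is at least 1. Therefore the treewidth is 1.

1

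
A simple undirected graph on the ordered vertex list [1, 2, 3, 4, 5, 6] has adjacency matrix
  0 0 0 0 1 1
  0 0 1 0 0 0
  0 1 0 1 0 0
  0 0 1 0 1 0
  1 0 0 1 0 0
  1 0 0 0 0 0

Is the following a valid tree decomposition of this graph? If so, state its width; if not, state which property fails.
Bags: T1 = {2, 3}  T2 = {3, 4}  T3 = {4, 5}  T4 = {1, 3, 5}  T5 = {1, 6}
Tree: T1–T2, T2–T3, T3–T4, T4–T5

No — bags containing vertex 3 are not connected in the tree.

A tree decomposition must satisfy three properties: every vertex lies in some bag; for every edge, both endpoints lie together in some bag; and for every vertex, the bags containing it form a connected subtree. Here bags containing vertex 3 are not connected in the tree, so the decomposition is invalid.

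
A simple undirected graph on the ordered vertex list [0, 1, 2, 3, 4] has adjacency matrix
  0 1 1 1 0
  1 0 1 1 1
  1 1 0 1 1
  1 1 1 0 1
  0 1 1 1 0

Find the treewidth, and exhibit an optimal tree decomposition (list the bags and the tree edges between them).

Treewidth 3.
One such decomposition:
Bags: B1 = {1, 2, 3, 4}  B2 = {0, 1, 2, 3}
Tree: B1–B2

Each bag holds 4 vertices, so the decomposition has width 3, which upper-bounds the treewidth. On the other hand G contains the 4-clique {0, 1, 2, 3}. A clique must lie in a single bag of any decomposition, so no decomposition can have width below 3. Combining the bounds, tw(G) = 3.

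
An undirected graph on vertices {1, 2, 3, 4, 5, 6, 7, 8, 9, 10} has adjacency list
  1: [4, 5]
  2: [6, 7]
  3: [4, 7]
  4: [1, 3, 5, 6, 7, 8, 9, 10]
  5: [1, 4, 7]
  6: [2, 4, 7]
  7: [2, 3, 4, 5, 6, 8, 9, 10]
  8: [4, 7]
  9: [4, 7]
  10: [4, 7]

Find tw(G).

A width-2 tree decomposition is:
Bags: B1 = {1, 4, 5}  B2 = {4, 5, 7}  B3 = {4, 7, 9}  B4 = {4, 7, 8}  B5 = {4, 7, 10}  B6 = {4, 6, 7}  B7 = {3, 4, 7}  B8 = {2, 6, 7}
Tree: B1–B2, B2–B3, B3–B4, B4–B5, B5–B6, B2–B7, B6–B8
Each bag holds 3 vertices, so the decomposition has width 2, which upper-bounds the treewidth. For the lower bound, the 3 vertices {2, 6, 7} are pairwise adjacent, and any tree decomposition puts a clique entirely inside one bag — forcing width ≥ 2. The upper and lower bounds meet at 2, so that is the treewidth.

2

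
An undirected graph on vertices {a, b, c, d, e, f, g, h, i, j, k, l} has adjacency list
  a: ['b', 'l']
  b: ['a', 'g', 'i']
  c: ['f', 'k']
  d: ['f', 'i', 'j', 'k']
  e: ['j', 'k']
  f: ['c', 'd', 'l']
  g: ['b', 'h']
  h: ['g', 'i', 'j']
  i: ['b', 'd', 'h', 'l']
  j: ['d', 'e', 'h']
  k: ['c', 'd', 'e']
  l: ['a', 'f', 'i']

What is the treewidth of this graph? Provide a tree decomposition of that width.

Treewidth 3.
One such decomposition:
Bags: B1 = {a, b, g, l}  B2 = {b, g, i, l}  B3 = {g, h, i, l}  B4 = {f, h, i, l}  B5 = {d, f, h, i}  B6 = {d, f, h, j}  B7 = {c, d, f, j}  B8 = {c, d, j, k}  B9 = {c, e, j, k}
Tree: B1–B2, B2–B3, B3–B4, B4–B5, B5–B6, B6–B7, B7–B8, B8–B9

Each bag holds 4 vertices, so the decomposition has width 3, which upper-bounds the treewidth. For the lower bound: the 4 vertex sets {a,b,g}, {l}, {i}, {d,f,h,j} are disjoint, each induces a connected subgraph, and every pair is joined by at least one edge of G. Contracting each set to a single vertex therefore yields K_{4} as a minor, and since treewidth is minor-monotone, tw(G) ≥ tw(K_{4}) = 3. Combining the bounds, tw(G) = 3.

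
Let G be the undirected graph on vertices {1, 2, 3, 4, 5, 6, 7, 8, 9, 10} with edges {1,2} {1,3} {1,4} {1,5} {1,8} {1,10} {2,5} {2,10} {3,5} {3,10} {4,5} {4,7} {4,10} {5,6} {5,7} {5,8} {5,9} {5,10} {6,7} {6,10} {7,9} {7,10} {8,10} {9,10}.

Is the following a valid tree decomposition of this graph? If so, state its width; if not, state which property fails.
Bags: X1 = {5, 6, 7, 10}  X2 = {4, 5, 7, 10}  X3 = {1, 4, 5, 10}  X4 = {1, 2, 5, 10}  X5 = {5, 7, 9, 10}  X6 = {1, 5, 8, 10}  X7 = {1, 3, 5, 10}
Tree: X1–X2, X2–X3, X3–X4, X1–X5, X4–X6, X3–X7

Yes; width 3.

Vertex coverage: the bags together contain {1, 2, 3, 4, 5, 6, 7, 8, 9, 10}, the full vertex set. Edge coverage: each edge of G has both endpoints in at least one bag. Running intersection: for every vertex, the bags containing it form a connected subtree. All three properties hold, so this is a valid tree decomposition of width max|bag| − 1 = 3, and hence tw(G) ≤ 3.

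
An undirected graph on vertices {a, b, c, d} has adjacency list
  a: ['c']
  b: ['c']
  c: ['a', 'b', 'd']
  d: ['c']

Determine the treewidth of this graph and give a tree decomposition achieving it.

Treewidth 1.
One optimal decomposition is:
Bags: B1 = {a, c}  B2 = {b, c}  B3 = {c, d}
Tree: B1–B2, B2–B3

Every bag has size at most 2, so the width is 2 − 1 = 1 and tw(G) ≤ 1. Since G has at least one edge (e.g. c–a), it is not an edgeless graph, so tw(G) ≥ 1. Hence tw(G) = 1 exactly.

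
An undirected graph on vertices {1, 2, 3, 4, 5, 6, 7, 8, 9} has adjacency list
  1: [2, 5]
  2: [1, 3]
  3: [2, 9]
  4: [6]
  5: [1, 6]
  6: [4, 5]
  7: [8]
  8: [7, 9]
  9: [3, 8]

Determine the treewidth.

1

A width-1 tree decomposition is:
Bags: B1 = {4, 6}  B2 = {5, 6}  B3 = {1, 5}  B4 = {1, 2}  B5 = {2, 3}  B6 = {3, 9}  B7 = {8, 9}  B8 = {7, 8}
Tree: B1–B2, B2–B3, B3–B4, B4–B5, B5–B6, B6–B7, B7–B8
The largest bag has 2 vertices, giving width 1; this decomposition certifies tw(G) ≤ 1. G has an edge, so its treewidth is at least 1. Therefore the treewidth is 1.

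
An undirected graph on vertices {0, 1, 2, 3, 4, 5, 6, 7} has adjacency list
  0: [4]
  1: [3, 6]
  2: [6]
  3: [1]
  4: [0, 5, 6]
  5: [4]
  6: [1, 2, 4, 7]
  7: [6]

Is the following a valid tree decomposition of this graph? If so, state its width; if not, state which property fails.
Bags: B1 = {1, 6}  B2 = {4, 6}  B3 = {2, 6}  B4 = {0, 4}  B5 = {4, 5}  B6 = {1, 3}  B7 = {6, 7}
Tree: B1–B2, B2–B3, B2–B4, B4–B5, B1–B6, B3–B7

Yes; width 1.

Checking the three conditions: (i) the bags cover all of {0, 1, 2, 3, 4, 5, 6, 7}; (ii) for each edge, some bag contains both endpoints; (iii) the bags containing any fixed vertex form a subtree. All hold, so the decomposition is valid with width 2 − 1 = 1.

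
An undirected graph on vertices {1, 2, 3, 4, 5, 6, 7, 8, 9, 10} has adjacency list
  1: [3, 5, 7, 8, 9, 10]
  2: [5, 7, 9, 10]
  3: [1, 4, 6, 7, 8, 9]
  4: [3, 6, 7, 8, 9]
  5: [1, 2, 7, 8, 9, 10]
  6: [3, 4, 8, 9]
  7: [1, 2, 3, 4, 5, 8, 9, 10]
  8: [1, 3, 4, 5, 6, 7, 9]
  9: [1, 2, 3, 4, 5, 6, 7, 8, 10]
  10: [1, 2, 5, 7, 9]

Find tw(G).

4

A width-4 tree decomposition is:
Bags: B1 = {1, 3, 7, 8, 9}  B2 = {3, 4, 7, 8, 9}  B3 = {1, 5, 7, 8, 9}  B4 = {1, 5, 7, 9, 10}  B5 = {2, 5, 7, 9, 10}  B6 = {3, 4, 6, 8, 9}
Tree: B1–B2, B1–B3, B3–B4, B4–B5, B2–B6
The largest bag has 5 vertices, giving width 4; this decomposition certifies tw(G) ≤ 4. Conversely, {3, 4, 6, 8, 9} is a clique of size 5, and the vertices of any clique must share a bag in every tree decomposition; so some bag has ≥ 5 vertices and tw(G) ≥ 4. Therefore the treewidth is 4.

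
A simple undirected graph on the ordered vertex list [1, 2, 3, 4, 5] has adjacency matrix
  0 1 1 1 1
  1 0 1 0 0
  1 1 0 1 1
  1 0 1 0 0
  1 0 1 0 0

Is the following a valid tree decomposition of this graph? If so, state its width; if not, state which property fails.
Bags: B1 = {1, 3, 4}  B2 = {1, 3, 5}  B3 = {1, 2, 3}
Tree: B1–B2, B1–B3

Yes; width 2.

Every vertex of G appears in some bag (union = {1, 2, 3, 4, 5}); every edge is covered by a bag; and for each vertex v the set of bags containing v is connected in the bag tree. The decomposition is therefore valid. The largest bag has 3 vertices, so the width is 2.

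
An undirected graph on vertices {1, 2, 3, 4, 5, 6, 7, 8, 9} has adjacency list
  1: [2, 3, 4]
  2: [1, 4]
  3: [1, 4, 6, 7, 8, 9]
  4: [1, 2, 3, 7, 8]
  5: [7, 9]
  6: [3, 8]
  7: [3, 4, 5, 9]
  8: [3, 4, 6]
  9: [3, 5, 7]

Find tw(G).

A width-2 tree decomposition is:
Bags: B1 = {3, 4, 8}  B2 = {3, 4, 7}  B3 = {3, 7, 9}  B4 = {3, 6, 8}  B5 = {5, 7, 9}  B6 = {1, 3, 4}  B7 = {1, 2, 4}
Tree: B1–B2, B2–B3, B1–B4, B3–B5, B2–B6, B6–B7
The largest bag has 3 vertices, giving width 2; this decomposition certifies tw(G) ≤ 2. On the other hand G contains the 3-clique {1, 2, 4}. A clique must lie in a single bag of any decomposition, so no decomposition can have width below 2. Combining the bounds, tw(G) = 2.

2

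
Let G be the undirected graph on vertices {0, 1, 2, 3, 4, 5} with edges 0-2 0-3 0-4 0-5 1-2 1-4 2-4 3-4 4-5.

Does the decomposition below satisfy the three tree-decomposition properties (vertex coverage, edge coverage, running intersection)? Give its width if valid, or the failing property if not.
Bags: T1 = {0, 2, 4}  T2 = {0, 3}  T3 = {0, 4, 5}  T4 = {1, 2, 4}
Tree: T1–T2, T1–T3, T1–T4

A tree decomposition must satisfy three properties: every vertex lies in some bag; for every edge, both endpoints lie together in some bag; and for every vertex, the bags containing it form a connected subtree. Here edge (4,3) lies in no bag, so the decomposition is invalid.

No — edge (4,3) lies in no bag.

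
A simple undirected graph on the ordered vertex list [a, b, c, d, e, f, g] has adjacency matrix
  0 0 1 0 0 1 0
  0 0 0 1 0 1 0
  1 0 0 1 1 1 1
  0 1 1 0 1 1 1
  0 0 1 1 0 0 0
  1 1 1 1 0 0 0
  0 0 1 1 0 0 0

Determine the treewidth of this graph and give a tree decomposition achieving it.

Treewidth 2.
Bags: B1 = {c, d, f}  B2 = {a, c, f}  B3 = {c, d, e}  B4 = {b, d, f}  B5 = {c, d, g}
Tree: B1–B2, B1–B3, B1–B4, B1–B5

Each bag holds 3 vertices, so the decomposition has width 2, which upper-bounds the treewidth. For the lower bound, the 3 vertices {c, d, g} are pairwise adjacent, and any tree decomposition puts a clique entirely inside one bag — forcing width ≥ 2. Therefore the treewidth is 2.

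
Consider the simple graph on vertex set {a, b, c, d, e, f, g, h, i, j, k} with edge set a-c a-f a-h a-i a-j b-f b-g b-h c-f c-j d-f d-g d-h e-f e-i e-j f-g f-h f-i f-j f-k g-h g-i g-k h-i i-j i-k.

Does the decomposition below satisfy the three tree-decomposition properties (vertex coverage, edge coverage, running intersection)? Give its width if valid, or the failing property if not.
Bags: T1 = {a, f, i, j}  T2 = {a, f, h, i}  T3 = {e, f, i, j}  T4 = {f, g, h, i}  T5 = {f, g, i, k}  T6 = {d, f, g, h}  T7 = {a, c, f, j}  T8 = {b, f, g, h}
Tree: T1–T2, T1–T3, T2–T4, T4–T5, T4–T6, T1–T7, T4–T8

Yes; width 3.

Checking the three conditions: (i) the bags cover all of {a, b, c, d, e, f, g, h, i, j, k}; (ii) for each edge, some bag contains both endpoints; (iii) the bags containing any fixed vertex form a subtree. All hold, so the decomposition is valid with width 4 − 1 = 3.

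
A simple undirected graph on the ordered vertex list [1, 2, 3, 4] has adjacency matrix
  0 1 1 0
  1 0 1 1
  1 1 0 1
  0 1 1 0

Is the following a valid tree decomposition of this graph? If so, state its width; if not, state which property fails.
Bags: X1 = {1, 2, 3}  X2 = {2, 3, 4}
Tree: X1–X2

Yes; width 2.

Vertex coverage: the bags together contain {1, 2, 3, 4}, the full vertex set. Edge coverage: each edge of G has both endpoints in at least one bag. Running intersection: for every vertex, the bags containing it form a connected subtree. All three properties hold, so this is a valid tree decomposition of width max|bag| − 1 = 2, and hence tw(G) ≤ 2.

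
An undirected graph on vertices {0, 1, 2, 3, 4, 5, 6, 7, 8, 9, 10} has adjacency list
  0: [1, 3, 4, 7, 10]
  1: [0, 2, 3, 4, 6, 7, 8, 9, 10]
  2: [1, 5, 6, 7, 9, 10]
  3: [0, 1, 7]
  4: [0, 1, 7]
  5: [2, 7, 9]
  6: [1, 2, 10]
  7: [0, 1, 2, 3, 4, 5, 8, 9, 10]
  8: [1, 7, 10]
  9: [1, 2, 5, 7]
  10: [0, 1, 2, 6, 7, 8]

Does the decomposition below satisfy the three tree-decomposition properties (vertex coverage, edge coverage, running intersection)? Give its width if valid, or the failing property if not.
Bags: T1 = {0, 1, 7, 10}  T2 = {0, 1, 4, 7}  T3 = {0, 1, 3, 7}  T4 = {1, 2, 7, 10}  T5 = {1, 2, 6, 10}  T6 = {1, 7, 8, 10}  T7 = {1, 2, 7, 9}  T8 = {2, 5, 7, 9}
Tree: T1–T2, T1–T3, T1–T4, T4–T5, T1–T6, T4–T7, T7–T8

Yes; width 3.

Checking the three conditions: (i) the bags cover all of {0, 1, 2, 3, 4, 5, 6, 7, 8, 9, 10}; (ii) for each edge, some bag contains both endpoints; (iii) the bags containing any fixed vertex form a subtree. All hold, so the decomposition is valid with width 4 − 1 = 3.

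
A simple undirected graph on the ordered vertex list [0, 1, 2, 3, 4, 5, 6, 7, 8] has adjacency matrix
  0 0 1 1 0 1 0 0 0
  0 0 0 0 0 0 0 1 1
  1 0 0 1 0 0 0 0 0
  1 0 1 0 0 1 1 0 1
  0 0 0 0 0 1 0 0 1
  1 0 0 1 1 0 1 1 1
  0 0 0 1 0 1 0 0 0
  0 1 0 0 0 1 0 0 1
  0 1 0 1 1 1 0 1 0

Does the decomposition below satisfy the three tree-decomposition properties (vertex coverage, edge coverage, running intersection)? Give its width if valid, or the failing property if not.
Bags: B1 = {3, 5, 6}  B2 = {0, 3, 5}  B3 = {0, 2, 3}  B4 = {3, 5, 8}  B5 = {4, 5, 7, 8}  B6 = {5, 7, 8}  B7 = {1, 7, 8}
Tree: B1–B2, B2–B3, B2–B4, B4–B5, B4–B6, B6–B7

A tree decomposition must satisfy three properties: every vertex lies in some bag; for every edge, both endpoints lie together in some bag; and for every vertex, the bags containing it form a connected subtree. Here bags containing vertex 7 are not connected in the tree, so the decomposition is invalid.

No — bags containing vertex 7 are not connected in the tree.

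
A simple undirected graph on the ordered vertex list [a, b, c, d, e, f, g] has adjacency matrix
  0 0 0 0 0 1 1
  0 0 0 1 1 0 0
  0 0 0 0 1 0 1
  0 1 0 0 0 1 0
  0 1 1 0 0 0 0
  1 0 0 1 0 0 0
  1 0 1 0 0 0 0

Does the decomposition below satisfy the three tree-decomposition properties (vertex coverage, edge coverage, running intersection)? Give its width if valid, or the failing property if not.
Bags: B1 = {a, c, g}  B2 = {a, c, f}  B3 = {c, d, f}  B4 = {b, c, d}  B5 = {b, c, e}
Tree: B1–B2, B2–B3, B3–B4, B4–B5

Every vertex of G appears in some bag (union = {a, b, c, d, e, f, g}); every edge is covered by a bag; and for each vertex v the set of bags containing v is connected in the bag tree. The decomposition is therefore valid. The largest bag has 3 vertices, so the width is 2.

Yes; width 2.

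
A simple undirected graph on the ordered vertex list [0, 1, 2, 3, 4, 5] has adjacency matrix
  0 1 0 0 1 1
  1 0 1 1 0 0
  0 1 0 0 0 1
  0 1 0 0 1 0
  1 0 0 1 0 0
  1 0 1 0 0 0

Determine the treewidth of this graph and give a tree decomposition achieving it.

Treewidth 2.
One such decomposition:
Bags: B1 = {0, 3, 4}  B2 = {0, 1, 3}  B3 = {0, 1, 5}  B4 = {1, 2, 5}
Tree: B1–B2, B2–B3, B3–B4

The largest bag has 3 vertices, giving width 2; this decomposition certifies tw(G) ≤ 2. The edges 4–3–1–0–4 form a cycle, so G is not a tree and its treewidth is at least 2. The upper and lower bounds meet at 2, so that is the treewidth.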